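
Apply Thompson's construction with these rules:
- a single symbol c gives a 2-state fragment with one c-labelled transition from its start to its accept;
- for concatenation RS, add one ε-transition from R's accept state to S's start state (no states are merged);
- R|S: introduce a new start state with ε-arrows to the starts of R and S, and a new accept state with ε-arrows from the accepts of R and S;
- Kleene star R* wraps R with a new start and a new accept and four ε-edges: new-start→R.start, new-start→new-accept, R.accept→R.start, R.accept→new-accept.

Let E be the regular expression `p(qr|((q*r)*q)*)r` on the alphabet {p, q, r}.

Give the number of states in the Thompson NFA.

22

Bottom-up over the parse tree:
Each of the 7 symbol leaves contributes a 2-state fragment.
  qr : 4 states
  q* : 4 states
  q*r : 6 states
  (q*r)* : 8 states
  (q*r)*q : 10 states
  ((q*r)*q)* : 12 states
  qr|((q*r)*q)* : 18 states
  p(qr|((q*r)*q)*)r : 22 states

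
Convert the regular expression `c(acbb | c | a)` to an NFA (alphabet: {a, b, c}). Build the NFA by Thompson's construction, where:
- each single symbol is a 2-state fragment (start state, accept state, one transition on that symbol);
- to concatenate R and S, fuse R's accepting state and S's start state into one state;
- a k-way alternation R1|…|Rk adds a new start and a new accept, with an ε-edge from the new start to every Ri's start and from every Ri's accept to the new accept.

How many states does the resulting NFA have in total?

12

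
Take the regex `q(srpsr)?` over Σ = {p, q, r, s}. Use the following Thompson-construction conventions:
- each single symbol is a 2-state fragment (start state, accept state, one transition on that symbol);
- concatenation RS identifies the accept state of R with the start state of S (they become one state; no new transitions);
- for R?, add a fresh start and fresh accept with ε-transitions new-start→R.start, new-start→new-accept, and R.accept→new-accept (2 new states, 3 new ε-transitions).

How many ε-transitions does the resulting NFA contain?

3

Building bottom-up:
Each of the 6 symbol leaves contributes 0 ε-transitions.
  srpsr — 0 ε-transitions
  (srpsr)? — 3 ε-transitions
  q(srpsr)? — 3 ε-transitions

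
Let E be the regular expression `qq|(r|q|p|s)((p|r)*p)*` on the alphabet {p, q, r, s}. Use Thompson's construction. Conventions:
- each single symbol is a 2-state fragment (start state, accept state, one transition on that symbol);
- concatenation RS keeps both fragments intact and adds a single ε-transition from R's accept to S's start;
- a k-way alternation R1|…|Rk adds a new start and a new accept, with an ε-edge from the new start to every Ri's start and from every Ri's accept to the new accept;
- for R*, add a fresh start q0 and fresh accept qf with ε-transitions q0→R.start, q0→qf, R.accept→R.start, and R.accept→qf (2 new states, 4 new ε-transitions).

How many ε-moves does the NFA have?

By structural recursion:
Each of the 9 symbol leaves contributes 0 ε-transitions.
  qq → 1 ε-transition
  r|q|p|s → 8 ε-transitions
  p|r → 4 ε-transitions
  (p|r)* → 8 ε-transitions
  (p|r)*p → 9 ε-transitions
  ((p|r)*p)* → 13 ε-transitions
  (r|q|p|s)((p|r)*p)* → 22 ε-transitions
  qq|(r|q|p|s)((p|r)*p)* → 27 ε-transitions

27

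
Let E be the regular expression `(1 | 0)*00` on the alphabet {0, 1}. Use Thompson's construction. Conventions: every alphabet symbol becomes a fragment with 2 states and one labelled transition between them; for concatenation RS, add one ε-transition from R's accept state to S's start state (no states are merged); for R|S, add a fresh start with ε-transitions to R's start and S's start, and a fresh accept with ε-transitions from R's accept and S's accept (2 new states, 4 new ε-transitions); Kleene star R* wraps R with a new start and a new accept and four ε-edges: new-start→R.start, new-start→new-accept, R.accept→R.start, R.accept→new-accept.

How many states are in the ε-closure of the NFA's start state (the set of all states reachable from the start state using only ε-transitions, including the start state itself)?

6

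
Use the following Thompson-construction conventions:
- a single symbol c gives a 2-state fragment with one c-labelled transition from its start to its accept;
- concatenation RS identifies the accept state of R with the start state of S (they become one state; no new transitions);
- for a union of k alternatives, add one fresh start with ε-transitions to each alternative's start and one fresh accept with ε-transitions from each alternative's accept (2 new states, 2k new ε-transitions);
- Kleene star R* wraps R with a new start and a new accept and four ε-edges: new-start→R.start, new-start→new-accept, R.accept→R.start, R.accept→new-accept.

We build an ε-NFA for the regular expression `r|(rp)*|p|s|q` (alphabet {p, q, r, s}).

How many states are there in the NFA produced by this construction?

Building bottom-up:
Each of the 6 symbol leaves contributes a 2-state fragment.
  rp → 3 states
  (rp)* → 5 states
  r|(rp)*|p|s|q → 15 states

15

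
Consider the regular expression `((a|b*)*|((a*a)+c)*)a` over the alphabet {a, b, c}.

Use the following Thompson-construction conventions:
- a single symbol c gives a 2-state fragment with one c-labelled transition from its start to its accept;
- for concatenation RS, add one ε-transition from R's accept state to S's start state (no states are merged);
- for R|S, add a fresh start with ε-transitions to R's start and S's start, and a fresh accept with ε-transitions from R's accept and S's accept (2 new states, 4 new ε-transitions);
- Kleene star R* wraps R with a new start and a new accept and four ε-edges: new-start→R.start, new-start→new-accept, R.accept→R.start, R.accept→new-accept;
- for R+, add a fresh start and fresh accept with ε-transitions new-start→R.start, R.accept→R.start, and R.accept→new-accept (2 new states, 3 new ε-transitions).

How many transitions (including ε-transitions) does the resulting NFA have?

Building bottom-up:
Each of the 6 symbol leaves contributes 1 transition (1 symbol, 0 ε).
  b* = 5 transitions (1 symbol, 4 ε)
  a|b* = 10 transitions (2 symbol, 8 ε)
  (a|b*)* = 14 transitions (2 symbol, 12 ε)
  a* = 5 transitions (1 symbol, 4 ε)
  a*a = 7 transitions (2 symbol, 5 ε)
  (a*a)+ = 10 transitions (2 symbol, 8 ε)
  (a*a)+c = 12 transitions (3 symbol, 9 ε)
  ((a*a)+c)* = 16 transitions (3 symbol, 13 ε)
  (a|b*)*|((a*a)+c)* = 34 transitions (5 symbol, 29 ε)
  ((a|b*)*|((a*a)+c)*)a = 36 transitions (6 symbol, 30 ε)

36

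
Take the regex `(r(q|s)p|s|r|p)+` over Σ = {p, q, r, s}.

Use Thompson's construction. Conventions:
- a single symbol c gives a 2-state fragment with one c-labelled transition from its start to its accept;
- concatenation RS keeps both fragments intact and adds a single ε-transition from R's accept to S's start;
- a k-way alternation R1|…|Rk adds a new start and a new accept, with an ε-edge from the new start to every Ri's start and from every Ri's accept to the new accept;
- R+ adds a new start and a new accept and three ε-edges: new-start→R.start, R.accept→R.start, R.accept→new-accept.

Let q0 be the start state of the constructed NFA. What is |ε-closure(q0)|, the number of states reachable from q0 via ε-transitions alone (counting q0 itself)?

Let C(F) = |ε-closure(F.start)| within fragment F, and note whether F accepts ε. Symbol fragments have C = 1 and do not accept ε. Then:
  q|s → |closure| = 1 + 1 + 1 = 3 (the new accept is not ε-reachable since no branch accepts ε)
  r(q|s)p → same as the first factor's closure: |closure| = 1
  r(q|s)p|s|r|p → |closure| = 1 + 1 + 1 + 1 + 1 = 5 (the new accept is not ε-reachable since no branch accepts ε)
  (r(q|s)p|s|r|p)+ → new start ε-reaches only the body's start; the new accept needs a symbol first: |closure| = 1 + 5 = 6

6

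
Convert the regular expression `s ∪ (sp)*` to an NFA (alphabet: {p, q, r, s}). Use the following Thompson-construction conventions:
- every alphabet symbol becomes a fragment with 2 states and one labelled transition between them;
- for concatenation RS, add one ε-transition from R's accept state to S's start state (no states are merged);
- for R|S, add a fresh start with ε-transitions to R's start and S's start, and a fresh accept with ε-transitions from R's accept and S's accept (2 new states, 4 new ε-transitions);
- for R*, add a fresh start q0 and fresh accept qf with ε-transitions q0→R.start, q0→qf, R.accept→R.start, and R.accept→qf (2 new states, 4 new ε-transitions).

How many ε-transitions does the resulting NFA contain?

Recursing over subexpressions:
Each of the 3 symbol leaves contributes 0 ε-transitions.
  sp = 1 ε-transition
  (sp)* = 5 ε-transitions
  s ∪ (sp)* = 9 ε-transitions

9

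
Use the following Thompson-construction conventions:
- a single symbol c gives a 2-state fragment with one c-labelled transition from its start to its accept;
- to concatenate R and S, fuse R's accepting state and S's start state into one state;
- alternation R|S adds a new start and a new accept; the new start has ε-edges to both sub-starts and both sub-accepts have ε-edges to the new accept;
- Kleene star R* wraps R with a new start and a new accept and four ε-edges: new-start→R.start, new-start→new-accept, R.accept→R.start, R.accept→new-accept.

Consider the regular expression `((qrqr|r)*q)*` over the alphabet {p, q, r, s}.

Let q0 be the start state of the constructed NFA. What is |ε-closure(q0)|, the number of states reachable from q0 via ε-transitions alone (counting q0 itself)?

7

Compute the ε-closure size of each fragment's start state recursively; a symbol fragment's start has no outgoing ε-edge, so its closure is just itself (size 1).
  qrqr → |closure| equals the left operand's closure size = 1 (its accept is not ε-reachable, so the closure stops there)
  qrqr|r → |closure| = 1 + 1 + 1 = 3 (the new accept is not ε-reachable since no branch accepts ε)
  (qrqr|r)* → the star's fresh start ε-reaches both the body's start and the fresh accept: |closure| = 2 + 3 = 5
  (qrqr|r)*q → the left operand accepts ε, so the closure extends into the next operand (the shared merged state is already counted); |closure| = 5 + (1−1) = 5
  ((qrqr|r)*q)* → new start has ε-edges to the inner start and to the new accept, so |closure| = 2 + 5 = 7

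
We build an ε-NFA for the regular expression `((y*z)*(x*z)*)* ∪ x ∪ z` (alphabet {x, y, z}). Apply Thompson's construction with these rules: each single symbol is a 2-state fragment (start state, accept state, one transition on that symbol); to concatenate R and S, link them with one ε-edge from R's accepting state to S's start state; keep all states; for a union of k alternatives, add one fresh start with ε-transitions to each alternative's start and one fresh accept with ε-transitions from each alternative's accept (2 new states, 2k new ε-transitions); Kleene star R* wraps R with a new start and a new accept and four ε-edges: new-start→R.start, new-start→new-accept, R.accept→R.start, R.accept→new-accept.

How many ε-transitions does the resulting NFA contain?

29

Per subexpression:
Each of the 6 symbol leaves contributes 0 ε-transitions.
  y* : 4 ε-transitions
  y*z : 5 ε-transitions
  (y*z)* : 9 ε-transitions
  x* : 4 ε-transitions
  x*z : 5 ε-transitions
  (x*z)* : 9 ε-transitions
  (y*z)*(x*z)* : 19 ε-transitions
  ((y*z)*(x*z)*)* : 23 ε-transitions
  ((y*z)*(x*z)*)* ∪ x ∪ z : 29 ε-transitions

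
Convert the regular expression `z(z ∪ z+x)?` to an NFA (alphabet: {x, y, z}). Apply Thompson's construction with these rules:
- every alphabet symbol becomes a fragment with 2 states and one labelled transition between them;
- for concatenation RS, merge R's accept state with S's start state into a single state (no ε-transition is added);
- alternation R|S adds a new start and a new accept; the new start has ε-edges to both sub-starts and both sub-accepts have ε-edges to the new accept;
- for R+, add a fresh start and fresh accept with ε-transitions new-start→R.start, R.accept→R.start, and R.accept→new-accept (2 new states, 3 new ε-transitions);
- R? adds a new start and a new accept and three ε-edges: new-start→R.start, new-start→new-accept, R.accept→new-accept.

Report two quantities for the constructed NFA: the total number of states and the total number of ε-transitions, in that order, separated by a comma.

By structural recursion:
Each of the 4 symbol leaves contributes 2 states and 0 ε-transitions.
  z+ : 4 states, 3 ε-transitions
  z+x : 5 states, 3 ε-transitions
  z ∪ z+x : 9 states, 7 ε-transitions
  (z ∪ z+x)? : 11 states, 10 ε-transitions
  z(z ∪ z+x)? : 12 states, 10 ε-transitions

12, 10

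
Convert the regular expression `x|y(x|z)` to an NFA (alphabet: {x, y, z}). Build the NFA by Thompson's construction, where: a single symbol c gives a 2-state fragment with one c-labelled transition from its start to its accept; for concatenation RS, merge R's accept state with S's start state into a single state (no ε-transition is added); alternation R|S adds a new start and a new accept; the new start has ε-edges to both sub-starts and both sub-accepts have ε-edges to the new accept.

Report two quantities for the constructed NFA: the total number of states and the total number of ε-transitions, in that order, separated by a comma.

11, 8

Building bottom-up:
Each of the 4 symbol leaves contributes 2 states and 0 ε-transitions.
  x|z = 6 states, 4 ε-transitions
  y(x|z) = 7 states, 4 ε-transitions
  x|y(x|z) = 11 states, 8 ε-transitions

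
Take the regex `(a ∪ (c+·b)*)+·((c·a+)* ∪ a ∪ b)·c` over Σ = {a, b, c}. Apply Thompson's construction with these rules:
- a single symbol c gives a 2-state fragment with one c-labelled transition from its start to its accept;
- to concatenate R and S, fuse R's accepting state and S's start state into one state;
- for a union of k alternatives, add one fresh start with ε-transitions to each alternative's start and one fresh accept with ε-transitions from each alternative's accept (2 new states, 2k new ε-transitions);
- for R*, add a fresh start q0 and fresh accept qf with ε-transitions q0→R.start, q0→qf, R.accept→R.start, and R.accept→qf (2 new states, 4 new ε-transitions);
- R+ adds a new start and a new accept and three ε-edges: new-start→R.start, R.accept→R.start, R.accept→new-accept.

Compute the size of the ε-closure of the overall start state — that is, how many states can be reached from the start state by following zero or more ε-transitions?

15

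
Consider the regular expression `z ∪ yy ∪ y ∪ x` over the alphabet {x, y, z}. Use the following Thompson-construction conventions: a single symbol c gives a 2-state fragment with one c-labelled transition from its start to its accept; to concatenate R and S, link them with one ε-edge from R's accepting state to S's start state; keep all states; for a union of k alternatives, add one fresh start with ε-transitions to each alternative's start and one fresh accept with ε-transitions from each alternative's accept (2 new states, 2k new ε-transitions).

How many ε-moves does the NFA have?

Bottom-up over the parse tree:
Each of the 5 symbol leaves contributes 0 ε-transitions.
  yy = 1 ε-transition
  z ∪ yy ∪ y ∪ x = 9 ε-transitions

9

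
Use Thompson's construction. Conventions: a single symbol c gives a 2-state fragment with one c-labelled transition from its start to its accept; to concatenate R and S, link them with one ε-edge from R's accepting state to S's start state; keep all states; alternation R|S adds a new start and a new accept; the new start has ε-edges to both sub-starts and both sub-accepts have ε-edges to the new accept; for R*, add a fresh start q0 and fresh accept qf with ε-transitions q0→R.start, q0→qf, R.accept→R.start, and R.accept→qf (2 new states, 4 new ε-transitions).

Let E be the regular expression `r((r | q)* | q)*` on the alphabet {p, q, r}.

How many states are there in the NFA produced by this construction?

Per subexpression:
Each of the 4 symbol leaves contributes a 2-state fragment.
  r | q = 6 states
  (r | q)* = 8 states
  (r | q)* | q = 12 states
  ((r | q)* | q)* = 14 states
  r((r | q)* | q)* = 16 states

16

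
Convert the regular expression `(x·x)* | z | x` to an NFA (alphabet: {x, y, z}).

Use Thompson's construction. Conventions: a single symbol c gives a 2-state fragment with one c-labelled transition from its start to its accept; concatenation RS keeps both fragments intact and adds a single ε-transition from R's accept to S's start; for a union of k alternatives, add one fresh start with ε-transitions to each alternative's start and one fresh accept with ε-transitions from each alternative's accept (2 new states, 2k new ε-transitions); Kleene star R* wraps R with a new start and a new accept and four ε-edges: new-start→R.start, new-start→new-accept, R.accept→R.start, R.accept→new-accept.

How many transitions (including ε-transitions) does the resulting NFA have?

Building bottom-up:
Each of the 4 symbol leaves contributes 1 transition (1 symbol, 0 ε).
  x·x → 3 transitions (2 symbol, 1 ε)
  (x·x)* → 7 transitions (2 symbol, 5 ε)
  (x·x)* | z | x → 15 transitions (4 symbol, 11 ε)

15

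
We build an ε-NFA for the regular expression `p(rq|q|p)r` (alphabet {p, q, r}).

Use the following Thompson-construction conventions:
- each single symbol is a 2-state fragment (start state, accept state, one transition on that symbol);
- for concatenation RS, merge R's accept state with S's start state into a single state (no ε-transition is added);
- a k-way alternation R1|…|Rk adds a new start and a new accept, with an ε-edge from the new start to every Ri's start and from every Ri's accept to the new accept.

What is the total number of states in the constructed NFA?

11

Per subexpression:
Each of the 6 symbol leaves contributes a 2-state fragment.
  rq → 3 states
  rq|q|p → 9 states
  p(rq|q|p)r → 11 states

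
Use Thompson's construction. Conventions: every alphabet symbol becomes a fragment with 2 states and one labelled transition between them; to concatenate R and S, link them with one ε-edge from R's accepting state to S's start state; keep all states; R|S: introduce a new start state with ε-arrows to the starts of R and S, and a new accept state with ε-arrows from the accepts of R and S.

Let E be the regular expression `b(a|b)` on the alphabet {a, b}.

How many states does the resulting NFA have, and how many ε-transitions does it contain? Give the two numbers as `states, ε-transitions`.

Bottom-up over the parse tree:
Each of the 3 symbol leaves contributes 2 states and 0 ε-transitions.
  a|b = 6 states, 4 ε-transitions
  b(a|b) = 8 states, 5 ε-transitions

8, 5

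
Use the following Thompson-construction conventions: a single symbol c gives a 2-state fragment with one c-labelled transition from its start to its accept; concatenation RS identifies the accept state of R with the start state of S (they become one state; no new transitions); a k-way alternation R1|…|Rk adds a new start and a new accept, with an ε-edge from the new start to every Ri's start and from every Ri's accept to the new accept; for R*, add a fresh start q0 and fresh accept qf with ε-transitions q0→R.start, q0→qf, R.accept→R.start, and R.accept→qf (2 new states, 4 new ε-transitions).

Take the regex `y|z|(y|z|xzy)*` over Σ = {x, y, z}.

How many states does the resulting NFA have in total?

18

Building bottom-up:
Each of the 7 symbol leaves contributes a 2-state fragment.
  xzy = 4 states
  y|z|xzy = 10 states
  (y|z|xzy)* = 12 states
  y|z|(y|z|xzy)* = 18 states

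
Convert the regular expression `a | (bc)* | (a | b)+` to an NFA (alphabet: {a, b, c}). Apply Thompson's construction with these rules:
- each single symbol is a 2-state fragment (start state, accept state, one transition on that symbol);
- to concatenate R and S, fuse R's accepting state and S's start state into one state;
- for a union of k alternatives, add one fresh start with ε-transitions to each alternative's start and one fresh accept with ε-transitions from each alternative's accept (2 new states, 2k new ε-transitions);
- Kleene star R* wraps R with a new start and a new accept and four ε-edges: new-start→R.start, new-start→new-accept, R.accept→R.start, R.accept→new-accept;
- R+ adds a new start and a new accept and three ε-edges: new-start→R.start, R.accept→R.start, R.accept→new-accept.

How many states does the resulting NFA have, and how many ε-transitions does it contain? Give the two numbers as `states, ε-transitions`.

Per subexpression:
Each of the 5 symbol leaves contributes 2 states and 0 ε-transitions.
  bc → 3 states, 0 ε-transitions
  (bc)* → 5 states, 4 ε-transitions
  a | b → 6 states, 4 ε-transitions
  (a | b)+ → 8 states, 7 ε-transitions
  a | (bc)* | (a | b)+ → 17 states, 17 ε-transitions

17, 17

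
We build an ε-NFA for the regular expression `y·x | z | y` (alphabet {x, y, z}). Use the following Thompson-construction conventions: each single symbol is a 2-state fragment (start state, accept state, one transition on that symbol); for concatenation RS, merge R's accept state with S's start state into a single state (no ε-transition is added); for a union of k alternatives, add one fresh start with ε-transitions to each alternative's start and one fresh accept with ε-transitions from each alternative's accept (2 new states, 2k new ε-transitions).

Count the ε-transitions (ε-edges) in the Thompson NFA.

6

Recursing over subexpressions:
Each of the 4 symbol leaves contributes 0 ε-transitions.
  y·x : 0 ε-transitions
  y·x | z | y : 6 ε-transitions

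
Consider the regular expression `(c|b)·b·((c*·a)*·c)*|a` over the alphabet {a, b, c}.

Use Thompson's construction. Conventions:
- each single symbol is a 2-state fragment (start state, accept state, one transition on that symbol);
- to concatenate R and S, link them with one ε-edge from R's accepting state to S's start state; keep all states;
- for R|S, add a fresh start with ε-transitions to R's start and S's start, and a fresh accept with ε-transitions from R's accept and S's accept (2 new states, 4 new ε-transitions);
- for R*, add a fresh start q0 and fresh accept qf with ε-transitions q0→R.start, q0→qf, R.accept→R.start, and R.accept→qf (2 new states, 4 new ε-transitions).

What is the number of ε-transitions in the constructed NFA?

24

Recursing over subexpressions:
Each of the 7 symbol leaves contributes 0 ε-transitions.
  c|b = 4 ε-transitions
  c* = 4 ε-transitions
  c*·a = 5 ε-transitions
  (c*·a)* = 9 ε-transitions
  (c*·a)*·c = 10 ε-transitions
  ((c*·a)*·c)* = 14 ε-transitions
  (c|b)·b·((c*·a)*·c)* = 20 ε-transitions
  (c|b)·b·((c*·a)*·c)*|a = 24 ε-transitions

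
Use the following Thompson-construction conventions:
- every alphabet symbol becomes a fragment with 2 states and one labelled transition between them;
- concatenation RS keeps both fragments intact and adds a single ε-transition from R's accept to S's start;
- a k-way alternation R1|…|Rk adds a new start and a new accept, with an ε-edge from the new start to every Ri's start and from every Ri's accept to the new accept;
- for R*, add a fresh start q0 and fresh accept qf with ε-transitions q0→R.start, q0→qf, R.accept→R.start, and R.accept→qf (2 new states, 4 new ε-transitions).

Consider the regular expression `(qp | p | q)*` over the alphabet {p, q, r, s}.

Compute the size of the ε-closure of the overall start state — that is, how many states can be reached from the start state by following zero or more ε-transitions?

6

Work bottom-up. For each fragment F, track |ε-closure(F.start)| and whether F's accept lies in that closure (i.e. whether F accepts ε). A single-symbol fragment has closure size 1 and does not accept ε.
  qp : same as the first factor's closure: |closure| = 1
  qp | p | q : new start ε-reaches every alternative's start; none of them accept ε, so the new accept is not reached: |closure| = 1 + 1 + 1 + 1 = 4
  (qp | p | q)* : new start has ε-edges to the inner start and to the new accept, so |closure| = 2 + 4 = 6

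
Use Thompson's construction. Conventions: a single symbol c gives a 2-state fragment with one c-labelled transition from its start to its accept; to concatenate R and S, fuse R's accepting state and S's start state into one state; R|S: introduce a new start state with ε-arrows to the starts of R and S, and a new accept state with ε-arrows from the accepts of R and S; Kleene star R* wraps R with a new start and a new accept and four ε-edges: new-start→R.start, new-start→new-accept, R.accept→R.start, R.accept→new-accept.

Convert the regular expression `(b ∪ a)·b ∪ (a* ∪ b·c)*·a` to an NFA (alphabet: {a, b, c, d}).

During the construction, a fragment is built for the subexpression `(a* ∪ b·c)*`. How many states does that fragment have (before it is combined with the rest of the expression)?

Fragment for `(a* ∪ b·c)*`:
Each of the 3 symbol leaves contributes a 2-state fragment.
  a* → 4 states
  b·c → 3 states
  a* ∪ b·c → 9 states
  (a* ∪ b·c)* → 11 states

11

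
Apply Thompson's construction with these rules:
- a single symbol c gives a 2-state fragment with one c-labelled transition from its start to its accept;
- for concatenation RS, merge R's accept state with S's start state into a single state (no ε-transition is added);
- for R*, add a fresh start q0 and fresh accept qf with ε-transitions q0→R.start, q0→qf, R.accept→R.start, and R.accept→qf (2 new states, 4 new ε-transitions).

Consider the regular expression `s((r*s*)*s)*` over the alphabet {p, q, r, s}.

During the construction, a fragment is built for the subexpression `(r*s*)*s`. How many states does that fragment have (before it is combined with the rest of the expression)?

10

Fragment for `(r*s*)*s`:
Each of the 3 symbol leaves contributes a 2-state fragment.
  r* — 4 states
  s* — 4 states
  r*s* — 7 states
  (r*s*)* — 9 states
  (r*s*)*s — 10 states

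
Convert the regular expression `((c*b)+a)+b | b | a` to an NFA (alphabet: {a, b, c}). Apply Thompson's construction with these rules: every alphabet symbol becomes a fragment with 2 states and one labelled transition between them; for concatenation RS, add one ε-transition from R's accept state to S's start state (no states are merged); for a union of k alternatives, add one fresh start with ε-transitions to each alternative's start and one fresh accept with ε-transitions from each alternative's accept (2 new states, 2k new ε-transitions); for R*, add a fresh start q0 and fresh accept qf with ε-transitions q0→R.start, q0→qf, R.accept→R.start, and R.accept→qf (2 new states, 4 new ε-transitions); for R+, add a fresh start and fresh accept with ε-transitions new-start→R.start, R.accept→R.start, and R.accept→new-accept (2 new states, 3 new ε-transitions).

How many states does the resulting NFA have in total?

20

By structural recursion:
Each of the 6 symbol leaves contributes a 2-state fragment.
  c* → 4 states
  c*b → 6 states
  (c*b)+ → 8 states
  (c*b)+a → 10 states
  ((c*b)+a)+ → 12 states
  ((c*b)+a)+b → 14 states
  ((c*b)+a)+b | b | a → 20 states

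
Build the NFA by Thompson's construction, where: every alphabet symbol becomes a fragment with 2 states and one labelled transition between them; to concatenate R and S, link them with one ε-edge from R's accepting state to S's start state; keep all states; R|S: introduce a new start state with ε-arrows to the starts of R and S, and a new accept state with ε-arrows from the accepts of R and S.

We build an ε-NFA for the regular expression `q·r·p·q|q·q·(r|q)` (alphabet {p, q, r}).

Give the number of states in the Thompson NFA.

20

Building bottom-up:
Each of the 8 symbol leaves contributes a 2-state fragment.
  q·r·p·q : 8 states
  r|q : 6 states
  q·q·(r|q) : 10 states
  q·r·p·q|q·q·(r|q) : 20 states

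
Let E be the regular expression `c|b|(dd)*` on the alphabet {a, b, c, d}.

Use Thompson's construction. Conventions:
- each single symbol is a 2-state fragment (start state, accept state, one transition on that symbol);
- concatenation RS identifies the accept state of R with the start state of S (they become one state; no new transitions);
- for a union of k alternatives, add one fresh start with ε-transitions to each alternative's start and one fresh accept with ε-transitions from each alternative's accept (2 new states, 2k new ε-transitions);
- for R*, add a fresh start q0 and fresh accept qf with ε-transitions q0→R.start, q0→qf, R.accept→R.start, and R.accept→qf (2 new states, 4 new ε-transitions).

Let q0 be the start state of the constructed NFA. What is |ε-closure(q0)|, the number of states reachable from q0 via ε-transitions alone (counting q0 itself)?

Work bottom-up. For each fragment F, track |ε-closure(F.start)| and whether F's accept lies in that closure (i.e. whether F accepts ε). A single-symbol fragment has closure size 1 and does not accept ε.
  dd : same as the first factor's closure: |ε-closure| = 1
  (dd)* : the star's fresh start ε-reaches both the body's start and the fresh accept: |ε-closure| = 2 + 1 = 3
  c|b|(dd)* : |ε-closure| = 1 (new start) + (1 + 1 + 3) + 1 (new accept, since some branch ε-reaches its own accept) = 7

7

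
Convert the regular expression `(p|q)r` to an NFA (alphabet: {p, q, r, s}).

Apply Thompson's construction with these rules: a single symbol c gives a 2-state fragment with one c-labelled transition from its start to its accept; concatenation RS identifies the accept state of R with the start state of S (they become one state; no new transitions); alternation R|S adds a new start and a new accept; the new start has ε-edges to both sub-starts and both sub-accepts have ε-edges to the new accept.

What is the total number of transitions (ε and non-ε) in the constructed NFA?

7

Building bottom-up:
Each of the 3 symbol leaves contributes 1 transition (1 symbol, 0 ε).
  p|q — 6 transitions (2 symbol, 4 ε)
  (p|q)r — 7 transitions (3 symbol, 4 ε)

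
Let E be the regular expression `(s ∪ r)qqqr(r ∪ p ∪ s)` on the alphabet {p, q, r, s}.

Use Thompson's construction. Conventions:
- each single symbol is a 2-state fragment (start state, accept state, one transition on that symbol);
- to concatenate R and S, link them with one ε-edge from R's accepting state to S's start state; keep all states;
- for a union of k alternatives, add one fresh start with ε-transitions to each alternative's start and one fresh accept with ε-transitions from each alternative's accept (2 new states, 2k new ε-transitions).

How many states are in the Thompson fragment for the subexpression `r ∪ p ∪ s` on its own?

Fragment for `r ∪ p ∪ s`:
Each of the 3 symbol leaves contributes a 2-state fragment.
  r ∪ p ∪ s → 8 states

8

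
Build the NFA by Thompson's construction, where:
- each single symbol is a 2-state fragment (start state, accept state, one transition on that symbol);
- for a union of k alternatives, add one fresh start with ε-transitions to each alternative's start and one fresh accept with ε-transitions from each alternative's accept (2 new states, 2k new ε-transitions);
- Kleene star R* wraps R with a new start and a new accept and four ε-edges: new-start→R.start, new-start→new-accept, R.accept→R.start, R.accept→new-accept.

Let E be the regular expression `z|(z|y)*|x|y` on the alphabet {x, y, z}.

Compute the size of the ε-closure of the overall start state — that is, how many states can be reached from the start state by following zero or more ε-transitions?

10

Let C(F) = |ε-closure(F.start)| within fragment F, and note whether F accepts ε. Symbol fragments have C = 1 and do not accept ε. Then:
  z|y : C = 1 + 1 + 1 = 3 (the new accept is not ε-reachable since no branch accepts ε)
  (z|y)* : the star's fresh start ε-reaches both the body's start and the fresh accept: C = 2 + 3 = 5
  z|(z|y)*|x|y : C = 1 (new start) + (1 + 5 + 1 + 1) + 1 (new accept, since some branch ε-reaches its own accept) = 10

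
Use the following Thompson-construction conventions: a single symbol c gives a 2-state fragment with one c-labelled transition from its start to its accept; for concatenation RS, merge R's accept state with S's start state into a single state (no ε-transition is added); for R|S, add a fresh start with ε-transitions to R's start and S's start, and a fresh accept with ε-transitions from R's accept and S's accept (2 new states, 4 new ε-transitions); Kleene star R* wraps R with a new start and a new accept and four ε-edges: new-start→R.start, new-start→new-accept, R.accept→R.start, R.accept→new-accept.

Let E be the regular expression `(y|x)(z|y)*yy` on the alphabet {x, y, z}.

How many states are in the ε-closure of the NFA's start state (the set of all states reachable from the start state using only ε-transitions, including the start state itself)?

Let C(F) = |ε-closure(F.start)| within fragment F, and note whether F accepts ε. Symbol fragments have C = 1 and do not accept ε. Then:
  y|x — C = 1 + 1 + 1 = 3 (the new accept is not ε-reachable since no branch accepts ε)
  z|y — new start ε-reaches every alternative's start; none of them accept ε, so the new accept is not reached: C = 1 + 1 + 1 = 3
  (z|y)* — new start has ε-edges to the inner start and to the new accept, so C = 2 + 3 = 5
  (y|x)(z|y)*yy — C equals the left operand's closure size = 3 (its accept is not ε-reachable, so the closure stops there)

3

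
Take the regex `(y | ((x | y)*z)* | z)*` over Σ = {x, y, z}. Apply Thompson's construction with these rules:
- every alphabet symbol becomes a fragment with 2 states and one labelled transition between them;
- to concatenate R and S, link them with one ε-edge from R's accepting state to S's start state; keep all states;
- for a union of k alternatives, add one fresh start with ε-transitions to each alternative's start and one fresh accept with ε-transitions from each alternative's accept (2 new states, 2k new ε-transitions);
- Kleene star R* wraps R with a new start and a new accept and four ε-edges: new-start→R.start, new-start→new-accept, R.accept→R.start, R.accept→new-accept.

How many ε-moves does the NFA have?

23

Recursing over subexpressions:
Each of the 5 symbol leaves contributes 0 ε-transitions.
  x | y → 4 ε-transitions
  (x | y)* → 8 ε-transitions
  (x | y)*z → 9 ε-transitions
  ((x | y)*z)* → 13 ε-transitions
  y | ((x | y)*z)* | z → 19 ε-transitions
  (y | ((x | y)*z)* | z)* → 23 ε-transitions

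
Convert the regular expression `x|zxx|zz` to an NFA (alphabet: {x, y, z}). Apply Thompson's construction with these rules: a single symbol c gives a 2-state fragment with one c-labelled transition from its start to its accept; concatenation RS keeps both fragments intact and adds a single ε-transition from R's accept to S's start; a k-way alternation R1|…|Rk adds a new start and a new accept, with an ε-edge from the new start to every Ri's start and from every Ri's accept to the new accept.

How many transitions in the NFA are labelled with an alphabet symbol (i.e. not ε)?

6

By structural recursion:
Each of the 6 symbol leaves contributes exactly 1 symbol transition.
  zxx → 3 symbol transitions
  zz → 2 symbol transitions
  x|zxx|zz → 6 symbol transitions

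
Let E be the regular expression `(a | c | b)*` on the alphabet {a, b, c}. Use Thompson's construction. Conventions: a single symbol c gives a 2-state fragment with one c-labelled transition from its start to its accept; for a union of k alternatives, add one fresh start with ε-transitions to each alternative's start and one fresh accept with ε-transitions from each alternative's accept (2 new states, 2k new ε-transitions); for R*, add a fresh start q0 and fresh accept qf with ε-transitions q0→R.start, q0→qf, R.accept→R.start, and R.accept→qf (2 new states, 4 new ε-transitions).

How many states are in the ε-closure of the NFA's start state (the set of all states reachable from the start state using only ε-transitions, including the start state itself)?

Let C(F) = |ε-closure(F.start)| within fragment F, and note whether F accepts ε. Symbol fragments have C = 1 and do not accept ε. Then:
  a | c | b — C = 1 + 1 + 1 + 1 = 4 (the new accept is not ε-reachable since no branch accepts ε)
  (a | c | b)* — the star's fresh start ε-reaches both the body's start and the fresh accept: C = 2 + 4 = 6

6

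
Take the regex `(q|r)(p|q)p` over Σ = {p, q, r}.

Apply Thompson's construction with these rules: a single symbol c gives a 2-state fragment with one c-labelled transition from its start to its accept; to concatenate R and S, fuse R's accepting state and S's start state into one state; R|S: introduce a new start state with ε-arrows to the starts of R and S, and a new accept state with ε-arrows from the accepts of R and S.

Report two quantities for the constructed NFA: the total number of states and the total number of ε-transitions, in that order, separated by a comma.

Building bottom-up:
Each of the 5 symbol leaves contributes 2 states and 0 ε-transitions.
  q|r → 6 states, 4 ε-transitions
  p|q → 6 states, 4 ε-transitions
  (q|r)(p|q)p → 12 states, 8 ε-transitions

12, 8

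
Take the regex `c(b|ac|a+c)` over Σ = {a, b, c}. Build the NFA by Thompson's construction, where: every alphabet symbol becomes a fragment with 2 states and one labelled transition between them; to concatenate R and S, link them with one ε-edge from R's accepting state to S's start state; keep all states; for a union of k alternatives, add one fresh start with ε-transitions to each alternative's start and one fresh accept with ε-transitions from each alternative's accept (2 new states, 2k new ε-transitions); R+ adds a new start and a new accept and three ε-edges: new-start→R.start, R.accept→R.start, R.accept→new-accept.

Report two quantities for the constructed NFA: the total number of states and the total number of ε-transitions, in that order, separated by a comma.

16, 12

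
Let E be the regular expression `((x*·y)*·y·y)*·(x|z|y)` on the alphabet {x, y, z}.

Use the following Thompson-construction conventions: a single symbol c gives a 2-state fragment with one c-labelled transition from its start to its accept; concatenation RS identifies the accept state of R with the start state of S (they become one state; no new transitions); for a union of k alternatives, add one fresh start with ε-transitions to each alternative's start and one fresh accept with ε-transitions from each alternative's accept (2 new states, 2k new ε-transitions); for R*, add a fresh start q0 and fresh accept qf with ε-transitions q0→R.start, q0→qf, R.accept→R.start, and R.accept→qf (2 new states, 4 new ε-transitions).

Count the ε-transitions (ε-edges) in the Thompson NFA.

Building bottom-up:
Each of the 7 symbol leaves contributes 0 ε-transitions.
  x* = 4 ε-transitions
  x*·y = 4 ε-transitions
  (x*·y)* = 8 ε-transitions
  (x*·y)*·y·y = 8 ε-transitions
  ((x*·y)*·y·y)* = 12 ε-transitions
  x|z|y = 6 ε-transitions
  ((x*·y)*·y·y)*·(x|z|y) = 18 ε-transitions

18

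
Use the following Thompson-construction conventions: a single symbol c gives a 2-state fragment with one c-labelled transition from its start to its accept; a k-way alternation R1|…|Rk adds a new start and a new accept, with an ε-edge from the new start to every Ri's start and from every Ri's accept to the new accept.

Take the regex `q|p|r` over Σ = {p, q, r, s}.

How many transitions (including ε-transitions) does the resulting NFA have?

9

Building bottom-up:
Each of the 3 symbol leaves contributes 1 transition (1 symbol, 0 ε).
  q|p|r = 9 transitions (3 symbol, 6 ε)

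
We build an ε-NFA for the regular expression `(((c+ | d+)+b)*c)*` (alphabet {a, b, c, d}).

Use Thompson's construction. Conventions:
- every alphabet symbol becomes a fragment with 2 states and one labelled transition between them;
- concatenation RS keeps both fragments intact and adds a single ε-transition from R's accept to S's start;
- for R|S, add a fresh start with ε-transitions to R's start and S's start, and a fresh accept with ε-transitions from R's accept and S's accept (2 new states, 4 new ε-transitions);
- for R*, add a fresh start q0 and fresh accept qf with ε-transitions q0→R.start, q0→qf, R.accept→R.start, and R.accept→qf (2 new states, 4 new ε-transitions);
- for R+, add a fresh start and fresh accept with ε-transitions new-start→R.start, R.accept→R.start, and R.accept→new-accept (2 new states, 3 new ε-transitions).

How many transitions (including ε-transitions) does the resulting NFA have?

Building bottom-up:
Each of the 4 symbol leaves contributes 1 transition (1 symbol, 0 ε).
  c+ = 4 transitions (1 symbol, 3 ε)
  d+ = 4 transitions (1 symbol, 3 ε)
  c+ | d+ = 12 transitions (2 symbol, 10 ε)
  (c+ | d+)+ = 15 transitions (2 symbol, 13 ε)
  (c+ | d+)+b = 17 transitions (3 symbol, 14 ε)
  ((c+ | d+)+b)* = 21 transitions (3 symbol, 18 ε)
  ((c+ | d+)+b)*c = 23 transitions (4 symbol, 19 ε)
  (((c+ | d+)+b)*c)* = 27 transitions (4 symbol, 23 ε)

27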